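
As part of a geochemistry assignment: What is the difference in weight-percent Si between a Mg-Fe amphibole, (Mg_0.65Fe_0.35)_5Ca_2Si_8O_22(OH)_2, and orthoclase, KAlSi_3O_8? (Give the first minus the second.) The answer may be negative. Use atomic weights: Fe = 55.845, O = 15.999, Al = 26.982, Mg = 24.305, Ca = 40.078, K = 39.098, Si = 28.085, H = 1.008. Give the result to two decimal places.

-4.37 percentage points

Si in (Mg_0.65Fe_0.35)_5Ca_2Si_8O_22(OH)_2: molar mass 867.548 g/mol; 8×28.085 = 224.680 g → 25.90 wt%.
Si in KAlSi_3O_8: molar mass 278.327 g/mol; 3×28.085 = 84.255 g → 30.27 wt%.
Difference = 25.90 − 30.27 = -4.37 percentage points.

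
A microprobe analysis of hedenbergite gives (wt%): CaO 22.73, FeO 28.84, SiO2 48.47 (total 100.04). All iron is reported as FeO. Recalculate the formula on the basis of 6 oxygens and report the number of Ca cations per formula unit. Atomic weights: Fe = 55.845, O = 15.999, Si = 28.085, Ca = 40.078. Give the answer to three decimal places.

22.73 wt% CaO ÷ 56.077 g/mol = 0.40534 mol, giving 0.40534 Ca and 0.40534 O.
28.84 wt% FeO ÷ 71.844 g/mol = 0.40143 mol, giving 0.40143 Fe and 0.40143 O.
48.47 wt% SiO2 ÷ 60.083 g/mol = 0.80672 mol, giving 0.80672 Si and 1.61344 O.
Oxygen sums to 2.42021; scaling by 6/2.42021 = 2.47912 puts the formula on 6 O.
Ca: 0.40534 × 2.47912 = 1.005 atoms per formula unit.

1.005 Ca apfu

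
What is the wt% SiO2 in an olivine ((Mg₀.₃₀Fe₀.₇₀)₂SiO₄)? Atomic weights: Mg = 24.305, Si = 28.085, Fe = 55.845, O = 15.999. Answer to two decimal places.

32.50 wt%

M((Mg₀.₃₀Fe₀.₇₀)₂SiO₄) = 184.847 g/mol; M(SiO2) = 60.083 g/mol.
Moles SiO2 per formula unit = 1 Si ÷ 1 = 1.0000.
SiO2 fraction = (1.0000 × 60.083) / 184.847 = 60.083/184.847 = 0.3250.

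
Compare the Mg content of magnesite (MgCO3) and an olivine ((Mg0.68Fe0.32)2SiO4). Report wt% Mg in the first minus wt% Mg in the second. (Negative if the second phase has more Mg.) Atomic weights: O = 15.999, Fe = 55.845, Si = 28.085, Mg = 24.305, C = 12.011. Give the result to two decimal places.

First mineral: 24.305 g Mg in 84.313 g formula = 28.83 wt% Mg.
Second mineral: 33.055 g Mg in 160.877 g formula = 20.55 wt% Mg.
28.83% − 20.55% gives a difference of 8.28 percentage points.

8.28 percentage points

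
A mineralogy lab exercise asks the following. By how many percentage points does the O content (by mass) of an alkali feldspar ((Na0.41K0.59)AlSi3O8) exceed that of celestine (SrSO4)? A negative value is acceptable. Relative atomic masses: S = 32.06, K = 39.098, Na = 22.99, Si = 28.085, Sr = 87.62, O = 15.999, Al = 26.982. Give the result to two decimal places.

First mineral: 127.992 g O in 271.723 g formula = 47.10 wt% O.
Second mineral: 63.996 g O in 183.676 g formula = 34.84 wt% O.
47.10% − 34.84% gives a difference of 12.26 percentage points.

12.26 percentage points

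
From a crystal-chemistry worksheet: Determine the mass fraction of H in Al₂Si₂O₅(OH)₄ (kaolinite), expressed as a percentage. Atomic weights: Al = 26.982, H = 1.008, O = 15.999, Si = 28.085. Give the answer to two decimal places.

Molar mass of Al₂Si₂O₅(OH)₄: 2·26.982 + 2·28.085 + 9·15.999 + 4·1.008 = 258.157 g/mol.
Mass of H per formula unit: 4 × 1.008 = 4.032 g.
Weight fraction H = 4.032 / 258.157 = 0.0156.

1.56 mass %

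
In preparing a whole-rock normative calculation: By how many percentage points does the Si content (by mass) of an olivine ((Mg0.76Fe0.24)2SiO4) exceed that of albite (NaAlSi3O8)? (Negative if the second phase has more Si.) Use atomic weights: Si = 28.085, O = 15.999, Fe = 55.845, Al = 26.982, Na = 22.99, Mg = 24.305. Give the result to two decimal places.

-14.11 percentage points

First mineral: 28.085 g Si in 155.830 g formula = 18.02 wt% Si.
Second mineral: 84.255 g Si in 262.219 g formula = 32.13 wt% Si.
18.02% − 32.13% gives a difference of -14.11 percentage points.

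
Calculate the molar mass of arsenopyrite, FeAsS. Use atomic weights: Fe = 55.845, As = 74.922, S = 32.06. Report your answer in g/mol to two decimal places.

Fe: 1 × 55.845 = 55.8450
As: 1 × 74.922 = 74.9220
S: 1 × 32.06 = 32.0600
Summing the contributions gives the formula mass.

162.83 g/mol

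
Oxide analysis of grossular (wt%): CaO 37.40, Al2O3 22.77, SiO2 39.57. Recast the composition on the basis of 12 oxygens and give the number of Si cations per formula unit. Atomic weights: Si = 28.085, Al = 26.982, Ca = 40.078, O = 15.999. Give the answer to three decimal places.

2.978 Si apfu

CaO (M=56.077): mol = 0.66694; Ca = 0.66694, O = 0.66694.
Al2O3 (M=101.961): mol = 0.22332; Al = 0.44664, O = 0.66996.
SiO2 (M=60.083): mol = 0.65859; Si = 0.65859, O = 1.31718.
ΣO = 2.65408; factor = 12/ΣO = 4.52134.
Si apfu = 0.65859 × 4.52134 = 2.978.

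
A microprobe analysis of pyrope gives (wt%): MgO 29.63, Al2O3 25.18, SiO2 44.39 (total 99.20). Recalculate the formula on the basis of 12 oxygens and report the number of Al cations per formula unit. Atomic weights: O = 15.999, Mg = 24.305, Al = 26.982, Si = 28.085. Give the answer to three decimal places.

2.007 Al apfu

MgO (M=40.304): mol = 0.73516; Mg = 0.73516, O = 0.73516.
Al2O3 (M=101.961): mol = 0.24696; Al = 0.49392, O = 0.74088.
SiO2 (M=60.083): mol = 0.73881; Si = 0.73881, O = 1.47762.
ΣO = 2.95366; factor = 12/ΣO = 4.06276.
Al apfu = 0.49392 × 4.06276 = 2.007.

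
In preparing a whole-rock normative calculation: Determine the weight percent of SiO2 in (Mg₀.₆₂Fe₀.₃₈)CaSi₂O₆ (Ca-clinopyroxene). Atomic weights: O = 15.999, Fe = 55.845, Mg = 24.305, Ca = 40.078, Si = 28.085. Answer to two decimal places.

Formula mass = 228.532 g/mol.
2 Si → 2.0000 mol SiO2 per formula unit; M(SiO2) = 60.083, so SiO2 mass = 120.166 g.
120.166/228.532 × 100 = 52.58 wt%.

52.58 wt%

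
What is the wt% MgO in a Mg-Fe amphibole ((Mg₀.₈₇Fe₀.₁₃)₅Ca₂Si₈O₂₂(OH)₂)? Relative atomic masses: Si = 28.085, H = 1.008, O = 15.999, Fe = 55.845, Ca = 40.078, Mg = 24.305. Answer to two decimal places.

Molar mass of (Mg₀.₈₇Fe₀.₁₃)₅Ca₂Si₈O₂₂(OH)₂ = 4.35*24.305 + 0.65*55.845 + 2*40.078 + 8*28.085 + 24*15.999 + 2*1.008 = 832.854 g/mol.
Each formula unit contains 4.35 Mg, equivalent to 4.35/1 = 4.3500 mol MgO.
M(MgO) = 1×24.305 + 1×15.999 = 40.304 g/mol.
Mass of MgO per formula unit = 4.3500 × 40.304 = 175.322 g.
MgO wt% = 175.322 / 832.854 × 100 = 21.05%.

21.05 wt%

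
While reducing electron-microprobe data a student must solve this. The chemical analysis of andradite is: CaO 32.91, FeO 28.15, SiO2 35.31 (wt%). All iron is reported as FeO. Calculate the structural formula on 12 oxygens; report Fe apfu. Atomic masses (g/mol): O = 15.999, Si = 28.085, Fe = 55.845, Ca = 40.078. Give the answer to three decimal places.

CaO (M=56.077): mol = 0.58687; Ca = 0.58687, O = 0.58687.
FeO (M=71.844): mol = 0.39182; Fe = 0.39182, O = 0.39182.
SiO2 (M=60.083): mol = 0.58769; Si = 0.58769, O = 1.17538.
ΣO = 2.15407; factor = 12/ΣO = 5.57085.
Fe apfu = 0.39182 × 5.57085 = 2.183.

2.183 Fe apfu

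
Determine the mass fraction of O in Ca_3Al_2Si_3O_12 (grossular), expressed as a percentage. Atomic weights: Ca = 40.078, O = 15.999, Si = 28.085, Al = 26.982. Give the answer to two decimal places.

M(Ca_3Al_2Si_3O_12) = 450.441 g/mol.
O contributes 12 × 15.999 = 191.988 g per mole.
191.988/450.441 = 0.4262 → 42.62%.

42.62 wt%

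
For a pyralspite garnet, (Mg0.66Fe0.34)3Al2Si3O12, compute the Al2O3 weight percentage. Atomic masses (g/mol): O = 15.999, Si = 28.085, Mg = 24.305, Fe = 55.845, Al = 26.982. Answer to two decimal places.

23.42 wt%

M((Mg0.66Fe0.34)3Al2Si3O12) = 435.293 g/mol; M(Al2O3) = 101.961 g/mol.
Moles Al2O3 per formula unit = 2 Al ÷ 2 = 1.0000.
Al2O3 fraction = (1.0000 × 101.961) / 435.293 = 101.961/435.293 = 0.2342.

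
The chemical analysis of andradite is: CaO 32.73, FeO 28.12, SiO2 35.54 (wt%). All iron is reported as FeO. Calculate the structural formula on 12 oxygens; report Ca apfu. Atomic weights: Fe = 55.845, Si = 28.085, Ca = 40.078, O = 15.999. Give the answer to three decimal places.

3.245 Ca apfu

CaO (M=56.077): mol = 0.58366; Ca = 0.58366, O = 0.58366.
FeO (M=71.844): mol = 0.39140; Fe = 0.39140, O = 0.39140.
SiO2 (M=60.083): mol = 0.59152; Si = 0.59152, O = 1.18304.
ΣO = 2.15810; factor = 12/ΣO = 5.56045.
Ca apfu = 0.58366 × 5.56045 = 3.245.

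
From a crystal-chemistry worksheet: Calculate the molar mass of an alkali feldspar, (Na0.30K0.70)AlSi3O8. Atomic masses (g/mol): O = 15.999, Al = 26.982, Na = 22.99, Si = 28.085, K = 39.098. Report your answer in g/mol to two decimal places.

Na: 0.30 × 22.99 = 6.8970
K: 0.70 × 39.098 = 27.3686
Al: 1 × 26.982 = 26.9820
Si: 3 × 28.085 = 84.2550
O: 8 × 15.999 = 127.9920
Summing the contributions gives the formula mass.

273.49 g/mol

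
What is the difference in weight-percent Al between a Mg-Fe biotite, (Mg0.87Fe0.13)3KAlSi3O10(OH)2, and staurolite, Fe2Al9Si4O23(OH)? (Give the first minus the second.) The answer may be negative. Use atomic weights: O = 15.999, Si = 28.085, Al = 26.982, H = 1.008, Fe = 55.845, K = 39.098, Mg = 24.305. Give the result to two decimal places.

-22.23 percentage points

M((Mg0.87Fe0.13)3KAlSi3O10(OH)2) = 429.555 g/mol, so wt% Al = 26.982/429.555 × 100 = 6.28%.
M(Fe2Al9Si4O23(OH)) = 851.852 g/mol, so wt% Al = 242.838/851.852 × 100 = 28.51%.
6.28 − 28.51 = -22.23 pp.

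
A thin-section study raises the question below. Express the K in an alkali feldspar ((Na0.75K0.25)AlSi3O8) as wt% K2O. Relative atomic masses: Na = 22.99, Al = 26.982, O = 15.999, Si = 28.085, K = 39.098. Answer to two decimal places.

4.42 wt%

M((Na0.75K0.25)AlSi3O8) = 266.246 g/mol; M(K2O) = 94.195 g/mol.
Moles K2O per formula unit = 0.25 K ÷ 2 = 0.1250.
K2O fraction = (0.1250 × 94.195) / 266.246 = 11.774/266.246 = 0.0442.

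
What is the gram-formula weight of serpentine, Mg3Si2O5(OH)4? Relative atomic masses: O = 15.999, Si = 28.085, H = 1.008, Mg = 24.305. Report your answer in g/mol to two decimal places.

277.11 g/mol

M = 3*24.305 + 2*28.085 + 9*15.999 + 4*1.008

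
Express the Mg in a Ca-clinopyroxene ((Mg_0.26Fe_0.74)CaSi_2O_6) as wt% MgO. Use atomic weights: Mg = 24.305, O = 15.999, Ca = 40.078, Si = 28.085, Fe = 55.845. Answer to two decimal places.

4.37 wt%

Formula mass = 239.887 g/mol.
0.26 Mg → 0.2600 mol MgO per formula unit; M(MgO) = 40.304, so MgO mass = 10.479 g.
10.479/239.887 × 100 = 4.37 wt%.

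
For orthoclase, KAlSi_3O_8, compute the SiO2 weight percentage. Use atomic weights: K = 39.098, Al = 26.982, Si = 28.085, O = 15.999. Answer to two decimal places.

64.76 wt%

Formula mass = 278.327 g/mol.
3 Si → 3.0000 mol SiO2 per formula unit; M(SiO2) = 60.083, so SiO2 mass = 180.249 g.
180.249/278.327 × 100 = 64.76 wt%.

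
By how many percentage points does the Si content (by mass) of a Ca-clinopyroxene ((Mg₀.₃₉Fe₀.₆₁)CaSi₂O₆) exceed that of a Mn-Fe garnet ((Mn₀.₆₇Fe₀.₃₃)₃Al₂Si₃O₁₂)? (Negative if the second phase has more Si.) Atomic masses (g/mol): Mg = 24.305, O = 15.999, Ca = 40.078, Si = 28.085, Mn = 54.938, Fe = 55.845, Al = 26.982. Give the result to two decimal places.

First mineral: 56.170 g Si in 235.786 g formula = 23.82 wt% Si.
Second mineral: 84.255 g Si in 495.919 g formula = 16.99 wt% Si.
23.82% − 16.99% gives a difference of 6.83 percentage points.

6.83 percentage points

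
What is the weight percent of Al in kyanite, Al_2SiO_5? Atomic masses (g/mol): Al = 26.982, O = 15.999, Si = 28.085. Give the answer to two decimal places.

Molar mass of Al_2SiO_5: 2×26.982 + 1×28.085 + 5×15.999 = 162.044 g/mol.
Mass of Al per formula unit: 2 × 26.982 = 53.964 g.
Weight fraction Al = 53.964 / 162.044 = 0.3330.

33.30 weight percent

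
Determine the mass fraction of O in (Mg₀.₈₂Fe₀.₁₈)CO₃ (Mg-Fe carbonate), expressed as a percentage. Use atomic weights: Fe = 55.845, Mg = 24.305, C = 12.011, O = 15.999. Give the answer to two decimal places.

53.34 weight percent

Molar mass of (Mg₀.₈₂Fe₀.₁₈)CO₃: 0.82*24.305 + 0.18*55.845 + 1*12.011 + 3*15.999 = 89.990 g/mol.
Mass of O per formula unit: 3 × 15.999 = 47.997 g.
Weight fraction O = 47.997 / 89.990 = 0.5334.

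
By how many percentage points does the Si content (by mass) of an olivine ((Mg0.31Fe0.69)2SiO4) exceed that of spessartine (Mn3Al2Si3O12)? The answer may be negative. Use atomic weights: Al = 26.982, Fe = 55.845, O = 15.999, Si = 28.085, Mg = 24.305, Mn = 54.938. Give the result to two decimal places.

-1.77 percentage points

M((Mg0.31Fe0.69)2SiO4) = 184.216 g/mol, so wt% Si = 28.085/184.216 × 100 = 15.25%.
M(Mn3Al2Si3O12) = 495.021 g/mol, so wt% Si = 84.255/495.021 × 100 = 17.02%.
15.25 − 17.02 = -1.77 pp.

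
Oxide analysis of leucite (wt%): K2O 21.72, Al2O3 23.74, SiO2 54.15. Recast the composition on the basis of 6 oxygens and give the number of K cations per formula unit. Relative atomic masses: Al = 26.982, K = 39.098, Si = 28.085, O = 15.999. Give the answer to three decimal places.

1.013 K apfu

K2O (M=94.195): mol = 0.23059; K = 0.46118, O = 0.23059.
Al2O3 (M=101.961): mol = 0.23283; Al = 0.46566, O = 0.69849.
SiO2 (M=60.083): mol = 0.90125; Si = 0.90125, O = 1.80250.
ΣO = 2.73158; factor = 6/ΣO = 2.19653.
K apfu = 0.46118 × 2.19653 = 1.013.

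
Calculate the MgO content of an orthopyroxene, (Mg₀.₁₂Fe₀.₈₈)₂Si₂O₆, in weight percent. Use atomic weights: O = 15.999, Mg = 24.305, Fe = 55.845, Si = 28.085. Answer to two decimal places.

Formula mass = 256.284 g/mol.
0.24 Mg → 0.2400 mol MgO per formula unit; M(MgO) = 40.304, so MgO mass = 9.673 g.
9.673/256.284 × 100 = 3.77 wt%.

3.77 wt%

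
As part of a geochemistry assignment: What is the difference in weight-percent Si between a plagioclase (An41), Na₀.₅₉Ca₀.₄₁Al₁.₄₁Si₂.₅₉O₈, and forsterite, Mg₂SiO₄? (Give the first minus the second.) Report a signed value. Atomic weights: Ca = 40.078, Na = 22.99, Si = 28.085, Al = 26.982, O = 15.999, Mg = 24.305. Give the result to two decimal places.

7.10 percentage points

First mineral: 72.740 g Si in 268.773 g formula = 27.06 wt% Si.
Second mineral: 28.085 g Si in 140.691 g formula = 19.96 wt% Si.
27.06% − 19.96% gives a difference of 7.10 percentage points.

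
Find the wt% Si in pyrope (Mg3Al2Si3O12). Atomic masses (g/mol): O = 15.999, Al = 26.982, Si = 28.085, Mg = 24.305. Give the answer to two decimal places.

20.90 weight percent

Formula mass = 3×24.305 + 2×26.982 + 3×28.085 + 12×15.999 = 403.122 g/mol, of which 84.255 g is Si.
So Si makes up 84.255/403.122 = 0.2090 of the mass, i.e. 20.90%.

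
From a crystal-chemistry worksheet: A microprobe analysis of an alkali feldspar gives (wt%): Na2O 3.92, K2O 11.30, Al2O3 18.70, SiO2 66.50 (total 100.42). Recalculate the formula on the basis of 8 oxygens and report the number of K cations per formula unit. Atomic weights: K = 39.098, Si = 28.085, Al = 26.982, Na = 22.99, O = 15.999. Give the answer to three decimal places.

3.92 wt% Na2O ÷ 61.979 g/mol = 0.06325 mol, giving 0.12650 Na and 0.06325 O.
11.30 wt% K2O ÷ 94.195 g/mol = 0.11996 mol, giving 0.23992 K and 0.11996 O.
18.70 wt% Al2O3 ÷ 101.961 g/mol = 0.18340 mol, giving 0.36680 Al and 0.55020 O.
66.50 wt% SiO2 ÷ 60.083 g/mol = 1.10680 mol, giving 1.10680 Si and 2.21360 O.
Oxygen sums to 2.94701; scaling by 8/2.94701 = 2.71462 puts the formula on 8 O.
K: 0.23992 × 2.71462 = 0.651 atoms per formula unit.

0.651 K apfu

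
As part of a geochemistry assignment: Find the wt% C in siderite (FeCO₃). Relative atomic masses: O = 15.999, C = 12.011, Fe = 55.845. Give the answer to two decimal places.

10.37 weight percent

M(FeCO₃) = 115.853 g/mol.
C contributes 1 × 12.011 = 12.011 g per mole.
12.011/115.853 = 0.1037 → 10.37%.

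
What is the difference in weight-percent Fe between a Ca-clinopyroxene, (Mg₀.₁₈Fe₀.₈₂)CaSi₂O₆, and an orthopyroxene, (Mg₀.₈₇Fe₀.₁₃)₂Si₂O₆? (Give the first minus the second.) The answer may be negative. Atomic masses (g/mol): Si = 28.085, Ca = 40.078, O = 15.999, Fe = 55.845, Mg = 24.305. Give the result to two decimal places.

11.94 percentage points

First mineral: 45.793 g Fe in 242.410 g formula = 18.89 wt% Fe.
Second mineral: 14.520 g Fe in 208.974 g formula = 6.95 wt% Fe.
18.89% − 6.95% gives a difference of 11.94 percentage points.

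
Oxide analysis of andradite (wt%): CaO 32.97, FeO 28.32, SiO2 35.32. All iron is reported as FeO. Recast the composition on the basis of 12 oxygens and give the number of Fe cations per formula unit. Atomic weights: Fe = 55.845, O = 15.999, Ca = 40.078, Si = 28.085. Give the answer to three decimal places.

2.192 Fe apfu

32.97 wt% CaO ÷ 56.077 g/mol = 0.58794 mol, giving 0.58794 Ca and 0.58794 O.
28.32 wt% FeO ÷ 71.844 g/mol = 0.39419 mol, giving 0.39419 Fe and 0.39419 O.
35.32 wt% SiO2 ÷ 60.083 g/mol = 0.58785 mol, giving 0.58785 Si and 1.17570 O.
Oxygen sums to 2.15783; scaling by 12/2.15783 = 5.56114 puts the formula on 12 O.
Fe: 0.39419 × 5.56114 = 2.192 atoms per formula unit.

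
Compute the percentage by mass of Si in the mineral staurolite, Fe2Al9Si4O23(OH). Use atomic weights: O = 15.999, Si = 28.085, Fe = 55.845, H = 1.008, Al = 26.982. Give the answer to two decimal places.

M(Fe2Al9Si4O23(OH)) = 851.852 g/mol.
Si contributes 4 × 28.085 = 112.340 g per mole.
112.340/851.852 = 0.1319 → 13.19%.

13.19 weight percent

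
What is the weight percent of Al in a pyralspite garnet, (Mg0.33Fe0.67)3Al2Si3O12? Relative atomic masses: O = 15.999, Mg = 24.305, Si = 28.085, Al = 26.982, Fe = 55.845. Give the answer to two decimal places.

11.57 wt%

Molar mass of (Mg0.33Fe0.67)3Al2Si3O12: 0.99*24.305 + 2.01*55.845 + 2*26.982 + 3*28.085 + 12*15.999 = 466.517 g/mol.
Mass of Al per formula unit: 2 × 26.982 = 53.964 g.
Weight fraction Al = 53.964 / 466.517 = 0.1157.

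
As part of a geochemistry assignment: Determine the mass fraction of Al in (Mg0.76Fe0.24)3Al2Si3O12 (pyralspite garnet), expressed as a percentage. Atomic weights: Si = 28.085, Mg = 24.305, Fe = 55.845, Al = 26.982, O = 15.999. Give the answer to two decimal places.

Formula mass = 2.28×24.305 + 0.72×55.845 + 2×26.982 + 3×28.085 + 12×15.999 = 425.831 g/mol, of which 53.964 g is Al.
So Al makes up 53.964/425.831 = 0.1267 of the mass, i.e. 12.67%.

12.67 weight percent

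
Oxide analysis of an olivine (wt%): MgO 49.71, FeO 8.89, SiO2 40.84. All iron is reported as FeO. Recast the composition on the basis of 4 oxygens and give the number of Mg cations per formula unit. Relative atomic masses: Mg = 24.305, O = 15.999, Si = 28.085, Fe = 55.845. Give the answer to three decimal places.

1.816 Mg apfu

49.71 wt% MgO ÷ 40.304 g/mol = 1.23338 mol, giving 1.23338 Mg and 1.23338 O.
8.89 wt% FeO ÷ 71.844 g/mol = 0.12374 mol, giving 0.12374 Fe and 0.12374 O.
40.84 wt% SiO2 ÷ 60.083 g/mol = 0.67973 mol, giving 0.67973 Si and 1.35946 O.
Oxygen sums to 2.71658; scaling by 4/2.71658 = 1.47244 puts the formula on 4 O.
Mg: 1.23338 × 1.47244 = 1.816 atoms per formula unit.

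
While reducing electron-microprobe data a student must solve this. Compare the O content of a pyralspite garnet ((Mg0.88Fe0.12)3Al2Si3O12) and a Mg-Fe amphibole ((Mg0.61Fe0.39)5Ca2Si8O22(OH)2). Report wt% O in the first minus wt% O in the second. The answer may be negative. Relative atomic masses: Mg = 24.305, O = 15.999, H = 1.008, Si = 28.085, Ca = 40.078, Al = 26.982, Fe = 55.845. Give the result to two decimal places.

M((Mg0.88Fe0.12)3Al2Si3O12) = 414.476 g/mol, so wt% O = 191.988/414.476 × 100 = 46.32%.
M((Mg0.61Fe0.39)5Ca2Si8O22(OH)2) = 873.856 g/mol, so wt% O = 383.976/873.856 × 100 = 43.94%.
46.32 − 43.94 = 2.38 pp.

2.38 percentage points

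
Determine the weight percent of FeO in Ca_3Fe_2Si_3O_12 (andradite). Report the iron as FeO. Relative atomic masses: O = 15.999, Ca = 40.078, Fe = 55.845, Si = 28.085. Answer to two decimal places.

Molar mass of Ca_3Fe_2Si_3O_12 = 3*40.078 + 2*55.845 + 3*28.085 + 12*15.999 = 508.167 g/mol.
Each formula unit contains 2 Fe, equivalent to 2/1 = 2.0000 mol FeO.
M(FeO) = 1×55.845 + 1×15.999 = 71.844 g/mol.
Mass of FeO per formula unit = 2.0000 × 71.844 = 143.688 g.
FeO wt% = 143.688 / 508.167 × 100 = 28.28%.

28.28 wt%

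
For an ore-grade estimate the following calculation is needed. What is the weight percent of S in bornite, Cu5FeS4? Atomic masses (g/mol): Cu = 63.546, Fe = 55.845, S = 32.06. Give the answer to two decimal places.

Molar mass of Cu5FeS4: 5×63.546 + 1×55.845 + 4×32.06 = 501.815 g/mol.
Mass of S per formula unit: 4 × 32.06 = 128.240 g.
Weight fraction S = 128.240 / 501.815 = 0.2556.

25.56 weight percent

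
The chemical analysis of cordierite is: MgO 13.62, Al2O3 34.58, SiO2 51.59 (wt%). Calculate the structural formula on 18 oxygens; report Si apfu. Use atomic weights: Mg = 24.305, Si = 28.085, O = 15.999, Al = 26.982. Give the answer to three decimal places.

5.030 Si apfu

MgO: 13.62/40.304 = 0.33793 mol → 0.33793 mol Mg, 0.33793 mol O.
Al2O3: 34.58/101.961 = 0.33915 mol → 0.67830 mol Al, 1.01745 mol O.
SiO2: 51.59/60.083 = 0.85865 mol → 0.85865 mol Si, 1.71730 mol O.
Total oxygen = 3.07268 mol. Normalization factor = 18/3.07268 = 5.85808.
Si per 18 O = 0.85865 × 5.85808 = 5.030.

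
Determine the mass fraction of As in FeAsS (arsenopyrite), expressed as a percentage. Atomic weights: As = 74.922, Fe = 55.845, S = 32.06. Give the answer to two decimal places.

Formula mass = 1·55.845 + 1·74.922 + 1·32.06 = 162.827 g/mol, of which 74.922 g is As.
So As makes up 74.922/162.827 = 0.4601 of the mass, i.e. 46.01%.

46.01 weight percent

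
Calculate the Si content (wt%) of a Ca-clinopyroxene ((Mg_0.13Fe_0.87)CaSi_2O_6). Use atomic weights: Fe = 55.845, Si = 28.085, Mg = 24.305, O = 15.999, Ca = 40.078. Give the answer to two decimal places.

Molar mass of (Mg_0.13Fe_0.87)CaSi_2O_6: 0.13·24.305 + 0.87·55.845 + 1·40.078 + 2·28.085 + 6·15.999 = 243.987 g/mol.
Mass of Si per formula unit: 2 × 28.085 = 56.170 g.
Weight fraction Si = 56.170 / 243.987 = 0.2302.

23.02 wt%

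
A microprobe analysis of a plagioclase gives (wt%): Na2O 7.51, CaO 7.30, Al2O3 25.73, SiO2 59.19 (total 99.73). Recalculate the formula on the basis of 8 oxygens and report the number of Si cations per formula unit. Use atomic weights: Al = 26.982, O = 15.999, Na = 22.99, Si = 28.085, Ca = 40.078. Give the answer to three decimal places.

2.646 Si apfu

Na2O (M=61.979): mol = 0.12117; Na = 0.24234, O = 0.12117.
CaO (M=56.077): mol = 0.13018; Ca = 0.13018, O = 0.13018.
Al2O3 (M=101.961): mol = 0.25235; Al = 0.50470, O = 0.75705.
SiO2 (M=60.083): mol = 0.98514; Si = 0.98514, O = 1.97028.
ΣO = 2.97868; factor = 8/ΣO = 2.68575.
Si apfu = 0.98514 × 2.68575 = 2.646.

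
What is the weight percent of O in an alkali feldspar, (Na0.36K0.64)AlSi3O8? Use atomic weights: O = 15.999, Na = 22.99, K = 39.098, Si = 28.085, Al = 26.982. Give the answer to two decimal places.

46.96 weight percent

Formula mass = 0.36×22.99 + 0.64×39.098 + 1×26.982 + 3×28.085 + 8×15.999 = 272.528 g/mol, of which 127.992 g is O.
So O makes up 127.992/272.528 = 0.4696 of the mass, i.e. 46.96%.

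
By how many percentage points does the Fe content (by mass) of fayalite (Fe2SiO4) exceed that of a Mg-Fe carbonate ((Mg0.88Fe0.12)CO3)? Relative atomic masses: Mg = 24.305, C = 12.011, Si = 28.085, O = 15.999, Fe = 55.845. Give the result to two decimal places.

First mineral: 111.690 g Fe in 203.771 g formula = 54.81 wt% Fe.
Second mineral: 6.701 g Fe in 88.098 g formula = 7.61 wt% Fe.
54.81% − 7.61% gives a difference of 47.20 percentage points.

47.20 percentage points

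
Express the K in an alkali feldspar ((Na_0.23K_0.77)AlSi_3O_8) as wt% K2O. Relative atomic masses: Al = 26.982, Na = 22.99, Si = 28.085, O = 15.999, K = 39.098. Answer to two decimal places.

13.21 wt%

Molar mass of (Na_0.23K_0.77)AlSi_3O_8 = 0.23×22.99 + 0.77×39.098 + 1×26.982 + 3×28.085 + 8×15.999 = 274.622 g/mol.
Each formula unit contains 0.77 K, equivalent to 0.77/2 = 0.3850 mol K2O.
M(K2O) = 2×39.098 + 1×15.999 = 94.195 g/mol.
Mass of K2O per formula unit = 0.3850 × 94.195 = 36.265 g.
K2O wt% = 36.265 / 274.622 × 100 = 13.21%.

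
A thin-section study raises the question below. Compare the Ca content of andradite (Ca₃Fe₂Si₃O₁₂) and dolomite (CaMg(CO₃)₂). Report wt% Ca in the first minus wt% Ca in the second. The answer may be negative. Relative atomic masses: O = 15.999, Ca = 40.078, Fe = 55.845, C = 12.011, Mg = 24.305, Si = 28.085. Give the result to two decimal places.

Ca in Ca₃Fe₂Si₃O₁₂: molar mass 508.167 g/mol; 3×40.078 = 120.234 g → 23.66 wt%.
Ca in CaMg(CO₃)₂: molar mass 184.399 g/mol; 1×40.078 = 40.078 g → 21.73 wt%.
Difference = 23.66 − 21.73 = 1.93 percentage points.

1.93 percentage points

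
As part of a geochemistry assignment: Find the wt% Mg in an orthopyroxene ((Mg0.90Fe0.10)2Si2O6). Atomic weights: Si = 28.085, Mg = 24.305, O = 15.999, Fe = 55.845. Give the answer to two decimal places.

21.13 mass %

Formula mass = 1.80×24.305 + 0.20×55.845 + 2×28.085 + 6×15.999 = 207.082 g/mol, of which 43.749 g is Mg.
So Mg makes up 43.749/207.082 = 0.2113 of the mass, i.e. 21.13%.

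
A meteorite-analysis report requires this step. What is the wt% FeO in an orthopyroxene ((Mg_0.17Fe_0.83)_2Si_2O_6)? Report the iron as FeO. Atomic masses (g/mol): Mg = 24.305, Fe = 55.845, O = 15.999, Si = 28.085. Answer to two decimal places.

Formula mass = 253.130 g/mol.
1.66 Fe → 1.6600 mol FeO per formula unit; M(FeO) = 71.844, so FeO mass = 119.261 g.
119.261/253.130 × 100 = 47.11 wt%.

47.11 wt%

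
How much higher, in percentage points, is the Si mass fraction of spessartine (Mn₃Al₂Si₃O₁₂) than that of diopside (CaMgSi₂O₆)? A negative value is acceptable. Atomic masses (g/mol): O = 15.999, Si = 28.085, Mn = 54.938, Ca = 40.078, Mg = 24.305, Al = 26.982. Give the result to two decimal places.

-8.92 percentage points

First mineral: 84.255 g Si in 495.021 g formula = 17.02 wt% Si.
Second mineral: 56.170 g Si in 216.547 g formula = 25.94 wt% Si.
17.02% − 25.94% gives a difference of -8.92 percentage points.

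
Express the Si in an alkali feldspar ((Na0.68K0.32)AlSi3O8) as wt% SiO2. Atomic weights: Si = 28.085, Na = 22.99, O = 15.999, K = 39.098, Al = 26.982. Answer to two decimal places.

67.41 wt%

M((Na0.68K0.32)AlSi3O8) = 267.374 g/mol; M(SiO2) = 60.083 g/mol.
Moles SiO2 per formula unit = 3 Si ÷ 1 = 3.0000.
SiO2 fraction = (3.0000 × 60.083) / 267.374 = 180.249/267.374 = 0.6741.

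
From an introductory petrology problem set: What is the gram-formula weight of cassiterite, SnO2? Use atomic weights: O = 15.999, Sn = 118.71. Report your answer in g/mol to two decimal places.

150.71 g/mol

M = 1×118.71 + 2×15.999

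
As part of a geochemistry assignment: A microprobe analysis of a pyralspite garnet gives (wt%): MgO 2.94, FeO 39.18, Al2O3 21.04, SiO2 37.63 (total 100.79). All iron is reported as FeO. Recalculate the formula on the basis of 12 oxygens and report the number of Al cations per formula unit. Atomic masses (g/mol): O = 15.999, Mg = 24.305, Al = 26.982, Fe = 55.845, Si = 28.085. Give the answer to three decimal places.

1.989 Al apfu

2.94 wt% MgO ÷ 40.304 g/mol = 0.07295 mol, giving 0.07295 Mg and 0.07295 O.
39.18 wt% FeO ÷ 71.844 g/mol = 0.54535 mol, giving 0.54535 Fe and 0.54535 O.
21.04 wt% Al2O3 ÷ 101.961 g/mol = 0.20635 mol, giving 0.41270 Al and 0.61905 O.
37.63 wt% SiO2 ÷ 60.083 g/mol = 0.62630 mol, giving 0.62630 Si and 1.25260 O.
Oxygen sums to 2.48995; scaling by 12/2.48995 = 4.81937 puts the formula on 12 O.
Al: 0.41270 × 4.81937 = 1.989 atoms per formula unit.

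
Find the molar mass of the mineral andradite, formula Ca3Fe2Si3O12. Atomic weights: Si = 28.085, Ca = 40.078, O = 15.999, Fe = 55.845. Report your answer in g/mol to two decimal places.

M = 3*40.078 + 2*55.845 + 3*28.085 + 12*15.999

508.17 g/mol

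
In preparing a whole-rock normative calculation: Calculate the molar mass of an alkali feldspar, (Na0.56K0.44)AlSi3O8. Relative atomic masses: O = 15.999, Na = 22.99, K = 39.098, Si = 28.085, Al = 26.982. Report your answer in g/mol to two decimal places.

Na: 0.56 × 22.99 = 12.8744
K: 0.44 × 39.098 = 17.2031
Al: 1 × 26.982 = 26.9820
Si: 3 × 28.085 = 84.2550
O: 8 × 15.999 = 127.9920
Summing the contributions gives the formula mass.

269.31 g/mol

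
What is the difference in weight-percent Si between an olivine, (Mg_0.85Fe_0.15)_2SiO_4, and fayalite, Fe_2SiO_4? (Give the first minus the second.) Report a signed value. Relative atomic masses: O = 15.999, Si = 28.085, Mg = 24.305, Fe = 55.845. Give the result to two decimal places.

4.92 percentage points

M((Mg_0.85Fe_0.15)_2SiO_4) = 150.153 g/mol, so wt% Si = 28.085/150.153 × 100 = 18.70%.
M(Fe_2SiO_4) = 203.771 g/mol, so wt% Si = 28.085/203.771 × 100 = 13.78%.
18.70 − 13.78 = 4.92 pp.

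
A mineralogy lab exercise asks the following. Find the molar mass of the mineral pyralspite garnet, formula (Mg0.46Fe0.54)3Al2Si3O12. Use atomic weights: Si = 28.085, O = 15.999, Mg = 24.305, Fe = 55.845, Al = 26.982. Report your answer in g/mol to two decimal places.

Mg: 1.38 × 24.305 = 33.5409
Fe: 1.62 × 55.845 = 90.4689
Al: 2 × 26.982 = 53.9640
Si: 3 × 28.085 = 84.2550
O: 12 × 15.999 = 191.9880
Summing the contributions gives the formula mass.

454.22 g/mol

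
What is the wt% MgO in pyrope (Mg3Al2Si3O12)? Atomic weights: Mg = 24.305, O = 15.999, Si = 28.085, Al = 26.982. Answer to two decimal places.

29.99 wt%

M(Mg3Al2Si3O12) = 403.122 g/mol; M(MgO) = 40.304 g/mol.
Moles MgO per formula unit = 3 Mg ÷ 1 = 3.0000.
MgO fraction = (3.0000 × 40.304) / 403.122 = 120.912/403.122 = 0.2999.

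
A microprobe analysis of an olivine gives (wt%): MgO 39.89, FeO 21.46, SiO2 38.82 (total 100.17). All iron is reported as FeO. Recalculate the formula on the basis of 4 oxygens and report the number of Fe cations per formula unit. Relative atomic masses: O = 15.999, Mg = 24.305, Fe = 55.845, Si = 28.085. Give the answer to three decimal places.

MgO: 39.89/40.304 = 0.98973 mol → 0.98973 mol Mg, 0.98973 mol O.
FeO: 21.46/71.844 = 0.29870 mol → 0.29870 mol Fe, 0.29870 mol O.
SiO2: 38.82/60.083 = 0.64611 mol → 0.64611 mol Si, 1.29222 mol O.
Total oxygen = 2.58065 mol. Normalization factor = 4/2.58065 = 1.55000.
Fe per 4 O = 0.29870 × 1.55000 = 0.463.

0.463 Fe apfu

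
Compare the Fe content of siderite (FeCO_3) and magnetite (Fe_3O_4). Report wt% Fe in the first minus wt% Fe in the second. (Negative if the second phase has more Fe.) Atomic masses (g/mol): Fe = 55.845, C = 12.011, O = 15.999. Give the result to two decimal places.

-24.16 percentage points

M(FeCO_3) = 115.853 g/mol, so wt% Fe = 55.845/115.853 × 100 = 48.20%.
M(Fe_3O_4) = 231.531 g/mol, so wt% Fe = 167.535/231.531 × 100 = 72.36%.
48.20 − 72.36 = -24.16 pp.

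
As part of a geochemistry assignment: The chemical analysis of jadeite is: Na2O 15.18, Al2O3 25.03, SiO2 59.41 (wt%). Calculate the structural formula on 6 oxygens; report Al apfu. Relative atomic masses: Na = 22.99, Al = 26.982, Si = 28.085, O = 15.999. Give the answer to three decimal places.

0.996 Al apfu

15.18 wt% Na2O ÷ 61.979 g/mol = 0.24492 mol, giving 0.48984 Na and 0.24492 O.
25.03 wt% Al2O3 ÷ 101.961 g/mol = 0.24549 mol, giving 0.49098 Al and 0.73647 O.
59.41 wt% SiO2 ÷ 60.083 g/mol = 0.98880 mol, giving 0.98880 Si and 1.97760 O.
Oxygen sums to 2.95899; scaling by 6/2.95899 = 2.02772 puts the formula on 6 O.
Al: 0.49098 × 2.02772 = 0.996 atoms per formula unit.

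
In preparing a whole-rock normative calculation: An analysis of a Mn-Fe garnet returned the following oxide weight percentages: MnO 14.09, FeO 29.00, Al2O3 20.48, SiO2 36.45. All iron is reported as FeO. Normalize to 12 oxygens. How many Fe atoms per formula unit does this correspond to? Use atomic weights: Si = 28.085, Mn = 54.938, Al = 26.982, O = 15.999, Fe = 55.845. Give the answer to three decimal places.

2.003 Fe apfu

MnO (M=70.937): mol = 0.19863; Mn = 0.19863, O = 0.19863.
FeO (M=71.844): mol = 0.40365; Fe = 0.40365, O = 0.40365.
Al2O3 (M=101.961): mol = 0.20086; Al = 0.40172, O = 0.60258.
SiO2 (M=60.083): mol = 0.60666; Si = 0.60666, O = 1.21332.
ΣO = 2.41818; factor = 12/ΣO = 4.96241.
Fe apfu = 0.40365 × 4.96241 = 2.003.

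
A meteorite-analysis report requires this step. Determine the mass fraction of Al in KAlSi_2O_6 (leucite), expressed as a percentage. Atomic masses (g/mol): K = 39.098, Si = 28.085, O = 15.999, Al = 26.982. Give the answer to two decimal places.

Molar mass of KAlSi_2O_6: 1×39.098 + 1×26.982 + 2×28.085 + 6×15.999 = 218.244 g/mol.
Mass of Al per formula unit: 1 × 26.982 = 26.982 g.
Weight fraction Al = 26.982 / 218.244 = 0.1236.

12.36 mass %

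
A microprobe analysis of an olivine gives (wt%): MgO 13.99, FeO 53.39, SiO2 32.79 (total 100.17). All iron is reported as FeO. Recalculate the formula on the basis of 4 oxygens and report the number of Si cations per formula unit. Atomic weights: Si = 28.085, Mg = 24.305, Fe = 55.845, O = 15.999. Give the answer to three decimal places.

MgO (M=40.304): mol = 0.34711; Mg = 0.34711, O = 0.34711.
FeO (M=71.844): mol = 0.74314; Fe = 0.74314, O = 0.74314.
SiO2 (M=60.083): mol = 0.54575; Si = 0.54575, O = 1.09150.
ΣO = 2.18175; factor = 4/ΣO = 1.83339.
Si apfu = 0.54575 × 1.83339 = 1.001.

1.001 Si apfu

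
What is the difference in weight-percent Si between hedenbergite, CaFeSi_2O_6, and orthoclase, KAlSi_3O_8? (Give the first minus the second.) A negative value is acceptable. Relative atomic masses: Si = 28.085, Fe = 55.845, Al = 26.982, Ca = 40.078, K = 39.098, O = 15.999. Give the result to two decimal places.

-7.63 percentage points

Si in CaFeSi_2O_6: molar mass 248.087 g/mol; 2×28.085 = 56.170 g → 22.64 wt%.
Si in KAlSi_3O_8: molar mass 278.327 g/mol; 3×28.085 = 84.255 g → 30.27 wt%.
Difference = 22.64 − 30.27 = -7.63 percentage points.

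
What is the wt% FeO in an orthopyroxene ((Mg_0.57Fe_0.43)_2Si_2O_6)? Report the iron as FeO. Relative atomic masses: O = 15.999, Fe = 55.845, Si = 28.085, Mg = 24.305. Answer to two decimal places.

27.11 wt%

Molar mass of (Mg_0.57Fe_0.43)_2Si_2O_6 = 1.14·24.305 + 0.86·55.845 + 2·28.085 + 6·15.999 = 227.898 g/mol.
Each formula unit contains 0.86 Fe, equivalent to 0.86/1 = 0.8600 mol FeO.
M(FeO) = 1×55.845 + 1×15.999 = 71.844 g/mol.
Mass of FeO per formula unit = 0.8600 × 71.844 = 61.786 g.
FeO wt% = 61.786 / 227.898 × 100 = 27.11%.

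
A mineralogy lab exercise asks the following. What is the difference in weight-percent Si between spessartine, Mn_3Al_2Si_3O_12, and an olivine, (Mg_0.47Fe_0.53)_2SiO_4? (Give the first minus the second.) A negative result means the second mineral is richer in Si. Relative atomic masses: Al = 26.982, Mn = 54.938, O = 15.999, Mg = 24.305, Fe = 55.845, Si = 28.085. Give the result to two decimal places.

M(Mn_3Al_2Si_3O_12) = 495.021 g/mol, so wt% Si = 84.255/495.021 × 100 = 17.02%.
M((Mg_0.47Fe_0.53)_2SiO_4) = 174.123 g/mol, so wt% Si = 28.085/174.123 × 100 = 16.13%.
17.02 − 16.13 = 0.89 pp.

0.89 percentage points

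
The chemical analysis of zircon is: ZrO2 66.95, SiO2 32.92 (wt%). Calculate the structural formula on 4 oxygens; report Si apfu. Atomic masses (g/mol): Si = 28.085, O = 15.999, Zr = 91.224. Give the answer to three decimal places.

1.004 Si apfu

ZrO2 (M=123.222): mol = 0.54333; Zr = 0.54333, O = 1.08666.
SiO2 (M=60.083): mol = 0.54791; Si = 0.54791, O = 1.09582.
ΣO = 2.18248; factor = 4/ΣO = 1.83278.
Si apfu = 0.54791 × 1.83278 = 1.004.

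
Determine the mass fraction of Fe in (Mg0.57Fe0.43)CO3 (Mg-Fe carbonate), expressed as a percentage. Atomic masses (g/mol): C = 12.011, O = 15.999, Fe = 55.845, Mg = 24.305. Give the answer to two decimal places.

24.53 weight percent

Formula mass = 0.57×24.305 + 0.43×55.845 + 1×12.011 + 3×15.999 = 97.875 g/mol, of which 24.013 g is Fe.
So Fe makes up 24.013/97.875 = 0.2453 of the mass, i.e. 24.53%.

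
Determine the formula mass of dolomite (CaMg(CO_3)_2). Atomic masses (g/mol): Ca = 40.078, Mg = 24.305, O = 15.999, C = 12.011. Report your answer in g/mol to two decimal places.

The formula mass is the sum 1(40.078) + 1(24.305) + 2(12.011) + 6(15.999).

184.40 g/mol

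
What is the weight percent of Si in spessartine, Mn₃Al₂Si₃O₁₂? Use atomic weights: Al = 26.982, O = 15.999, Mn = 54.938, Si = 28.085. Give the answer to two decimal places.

17.02 wt%

Molar mass of Mn₃Al₂Si₃O₁₂: 3×54.938 + 2×26.982 + 3×28.085 + 12×15.999 = 495.021 g/mol.
Mass of Si per formula unit: 3 × 28.085 = 84.255 g.
Weight fraction Si = 84.255 / 495.021 = 0.1702.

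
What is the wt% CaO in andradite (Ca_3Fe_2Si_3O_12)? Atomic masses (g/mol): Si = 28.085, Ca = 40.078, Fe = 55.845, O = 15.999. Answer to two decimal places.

Formula mass = 508.167 g/mol.
3 Ca → 3.0000 mol CaO per formula unit; M(CaO) = 56.077, so CaO mass = 168.231 g.
168.231/508.167 × 100 = 33.11 wt%.

33.11 wt%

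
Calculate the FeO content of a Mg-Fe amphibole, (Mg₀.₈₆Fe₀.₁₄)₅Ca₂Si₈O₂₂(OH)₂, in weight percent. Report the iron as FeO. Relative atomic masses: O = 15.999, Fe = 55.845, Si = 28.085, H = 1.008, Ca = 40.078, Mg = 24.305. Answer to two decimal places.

Formula mass = 834.431 g/mol.
0.70 Fe → 0.7000 mol FeO per formula unit; M(FeO) = 71.844, so FeO mass = 50.291 g.
50.291/834.431 × 100 = 6.03 wt%.

6.03 wt%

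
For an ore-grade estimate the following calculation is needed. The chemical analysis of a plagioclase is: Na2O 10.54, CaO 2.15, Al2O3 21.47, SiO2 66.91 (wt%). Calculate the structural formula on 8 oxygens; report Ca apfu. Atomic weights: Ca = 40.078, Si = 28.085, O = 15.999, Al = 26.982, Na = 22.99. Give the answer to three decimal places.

Na2O (M=61.979): mol = 0.17006; Na = 0.34012, O = 0.17006.
CaO (M=56.077): mol = 0.03834; Ca = 0.03834, O = 0.03834.
Al2O3 (M=101.961): mol = 0.21057; Al = 0.42114, O = 0.63171.
SiO2 (M=60.083): mol = 1.11363; Si = 1.11363, O = 2.22726.
ΣO = 3.06737; factor = 8/ΣO = 2.60810.
Ca apfu = 0.03834 × 2.60810 = 0.100.

0.100 Ca apfu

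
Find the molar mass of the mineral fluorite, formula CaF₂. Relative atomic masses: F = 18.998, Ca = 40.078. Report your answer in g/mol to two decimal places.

The formula mass is the sum 1×40.078 + 2×18.998.

78.07 g/mol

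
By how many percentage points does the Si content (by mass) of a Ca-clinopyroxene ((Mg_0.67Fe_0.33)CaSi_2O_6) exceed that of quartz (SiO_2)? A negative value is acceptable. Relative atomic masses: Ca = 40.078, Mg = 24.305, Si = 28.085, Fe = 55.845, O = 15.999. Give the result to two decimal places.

-21.99 percentage points

Si in (Mg_0.67Fe_0.33)CaSi_2O_6: molar mass 226.955 g/mol; 2×28.085 = 56.170 g → 24.75 wt%.
Si in SiO_2: molar mass 60.083 g/mol; 1×28.085 = 28.085 g → 46.74 wt%.
Difference = 24.75 − 46.74 = -21.99 percentage points.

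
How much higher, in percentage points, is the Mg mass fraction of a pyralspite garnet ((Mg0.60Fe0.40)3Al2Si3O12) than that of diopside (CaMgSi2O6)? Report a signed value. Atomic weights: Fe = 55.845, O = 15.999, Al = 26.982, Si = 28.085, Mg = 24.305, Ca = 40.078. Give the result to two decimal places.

-1.30 percentage points

Mg in (Mg0.60Fe0.40)3Al2Si3O12: molar mass 440.970 g/mol; 1.80×24.305 = 43.749 g → 9.92 wt%.
Mg in CaMgSi2O6: molar mass 216.547 g/mol; 1×24.305 = 24.305 g → 11.22 wt%.
Difference = 9.92 − 11.22 = -1.30 percentage points.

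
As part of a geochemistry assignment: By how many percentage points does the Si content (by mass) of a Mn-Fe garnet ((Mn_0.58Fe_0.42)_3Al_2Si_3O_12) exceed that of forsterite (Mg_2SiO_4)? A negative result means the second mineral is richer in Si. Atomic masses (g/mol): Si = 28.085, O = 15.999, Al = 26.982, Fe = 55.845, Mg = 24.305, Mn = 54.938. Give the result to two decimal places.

-2.98 percentage points

M((Mn_0.58Fe_0.42)_3Al_2Si_3O_12) = 496.164 g/mol, so wt% Si = 84.255/496.164 × 100 = 16.98%.
M(Mg_2SiO_4) = 140.691 g/mol, so wt% Si = 28.085/140.691 × 100 = 19.96%.
16.98 − 19.96 = -2.98 pp.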